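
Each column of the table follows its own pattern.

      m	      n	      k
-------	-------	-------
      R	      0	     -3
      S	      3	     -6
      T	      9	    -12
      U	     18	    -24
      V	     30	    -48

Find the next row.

W  45  -96

Column m: letters move forward 1 place in the alphabet, so R, S, T, U, V → W.
Column n: 0, 3, 9, 18, 30 → 45 (differences are 3, 6, 9, … (increasing by 3 each time)).
Column k: ×2 each step; -3, -6, -12, -24, -48 → -96.
Combining the parts gives W  45  -96.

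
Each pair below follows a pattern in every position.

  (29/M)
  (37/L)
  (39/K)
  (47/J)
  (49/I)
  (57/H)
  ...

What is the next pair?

(59/G)

First slot — alternating steps +8, +2, +8, +2, …: 29, 37, 39, 47, 49, 57 → 59.
Letter: M, L, K, J, I, H → G (letters move back 1 place in the alphabet).
Putting it together: (59/G).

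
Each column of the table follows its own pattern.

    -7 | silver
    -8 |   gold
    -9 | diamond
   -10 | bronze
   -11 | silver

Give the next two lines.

-12  gold; -13  diamond

First component goes -7, -8, -9, -10, -11 → -12 → -13 (−1 each step).
Rank — repeats silver → gold → diamond → bronze: silver, gold, diamond, bronze, silver → gold → diamond.
So the next two lines are -12  gold and -13  diamond.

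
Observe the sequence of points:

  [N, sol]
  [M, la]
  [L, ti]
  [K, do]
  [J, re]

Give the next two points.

Letter: letters move back 1 place in the alphabet; N, M, L, K, J → I → H.
Note — runs through the solfège scale do→ti: sol, la, ti, do, re → mi → fa.
Putting the parts together: [I, mi] and then [H, fa].

[I, mi], [H, fa]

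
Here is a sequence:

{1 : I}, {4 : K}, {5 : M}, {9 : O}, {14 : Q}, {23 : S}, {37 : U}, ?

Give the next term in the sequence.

{60 : W}

First component: each term is the sum of the two before it; 1, 4, 5, 9, 14, 23, 37 → 60.
Letter: letters move forward 2 places in the alphabet; I, K, M, O, Q, S, U → W.
So the next term is {60 : W}.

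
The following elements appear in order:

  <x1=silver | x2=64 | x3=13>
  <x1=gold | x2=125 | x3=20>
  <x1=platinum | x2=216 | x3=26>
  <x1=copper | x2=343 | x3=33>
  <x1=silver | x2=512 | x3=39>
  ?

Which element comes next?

X1: repeats silver → gold → platinum → copper; silver, gold, platinum, copper, silver → gold.
X2: 64, 125, 216, 343, 512 → 729 (perfect cubes: 4³, 5³, 6³, …).
For the x3, alternating steps +7, +6, +7, +6, …: 13, 20, 26, 33, 39 → 46.
Combining the parts gives <x1=gold | x2=729 | x3=46>.

<x1=gold | x2=729 | x3=46>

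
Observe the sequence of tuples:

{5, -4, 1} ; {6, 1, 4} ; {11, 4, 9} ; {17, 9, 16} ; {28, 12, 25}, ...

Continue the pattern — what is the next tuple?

{45, 17, 36}

First part: each term is the sum of the two before it; 5, 6, 11, 17, 28 → 45.
Second part: alternating steps +5, +3, +5, +3, …, so -4, 1, 4, 9, 12 → 17.
Third part: perfect squares: 1², 2², 3², …; 1, 4, 9, 16, 25 → 36.
Putting it together: {45, 17, 36}.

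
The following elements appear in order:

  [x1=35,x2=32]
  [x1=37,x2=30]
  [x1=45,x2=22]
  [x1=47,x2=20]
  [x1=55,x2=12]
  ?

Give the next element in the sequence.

[x1=57,x2=10]

X1: 35, 37, 45, 47, 55 → 57 (alternating steps +2, +8, +2, +8, …).
X2: together with the x1 always sums to 67; 32, 30, 22, 20, 12 → 10.
Putting it together: [x1=57,x2=10].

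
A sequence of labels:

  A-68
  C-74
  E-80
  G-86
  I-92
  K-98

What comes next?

M-104

Letter: letters move forward 2 places in the alphabet; A, C, E, G, I, K → M.
Second component — +6 each step: 68, 74, 80, 86, 92, 98 → 104.
Combining the parts gives M-104.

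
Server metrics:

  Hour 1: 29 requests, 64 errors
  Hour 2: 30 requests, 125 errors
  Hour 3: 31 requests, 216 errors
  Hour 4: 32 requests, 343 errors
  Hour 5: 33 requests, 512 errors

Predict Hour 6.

For the requests, +1 each step: 29, 30, 31, 32, 33 → 34.
Errors: 64, 125, 216, 343, 512 → 729 (perfect cubes: 4³, 5³, 6³, …).
So the next row is 34 requests, 729 errors.

34 requests, 729 errors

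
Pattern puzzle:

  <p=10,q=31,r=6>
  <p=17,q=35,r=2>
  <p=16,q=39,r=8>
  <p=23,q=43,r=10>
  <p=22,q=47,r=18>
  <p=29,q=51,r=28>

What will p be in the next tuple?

P — alternating steps +7, −1, +7, −1, …: 10, 17, 16, 23, 22, 29 → 28.
For the q, +4 each step: 31, 35, 39, 43, 47, 51 → 55.
R goes 6, 2, 8, 10, 18, 28 → 46 (each term is the sum of the two before it).

28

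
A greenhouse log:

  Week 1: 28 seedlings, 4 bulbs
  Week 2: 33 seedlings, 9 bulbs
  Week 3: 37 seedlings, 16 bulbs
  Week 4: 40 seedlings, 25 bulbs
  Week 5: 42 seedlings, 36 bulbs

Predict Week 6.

Seedlings: differences are 5, 4, 3, … (decreasing by 1 each time); 28, 33, 37, 40, 42 → 43.
Bulbs: perfect squares: 2², 3², 4², …; 4, 9, 16, 25, 36 → 49.
Combining the parts gives 43 seedlings, 49 bulbs.

43 seedlings, 49 bulbs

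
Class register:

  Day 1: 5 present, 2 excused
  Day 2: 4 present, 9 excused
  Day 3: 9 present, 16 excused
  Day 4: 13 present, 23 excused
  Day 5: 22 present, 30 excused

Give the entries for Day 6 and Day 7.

Present: each term is the sum of the two before it, so 5, 4, 9, 13, 22 → 35 → 57.
Excused: +7 each step, so 2, 9, 16, 23, 30 → 37 → 44.
So the next two lines are 35 present, 37 excused and 57 present, 44 excused.

35 present, 37 excused; 57 present, 44 excused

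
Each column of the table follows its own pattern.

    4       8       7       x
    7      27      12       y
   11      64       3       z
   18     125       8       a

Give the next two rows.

First component: each term is the sum of the two before it; 4, 7, 11, 18 → 29 → 47.
Second component: 8, 27, 64, 125 → 216 → 343 (perfect cubes: 2³, 3³, 4³, …).
Third component: 7, 12, 3, 8 → -1 → 4 (alternating steps +5, −9, +5, −9, …).
For the letter, letters move forward 1 place in the alphabet, wrapping Z→A: x, y, z, a → b → c.
Putting the parts together: 29  216  -1  b and then 47  343  4  c.

29  216  -1  b; 47  343  4  c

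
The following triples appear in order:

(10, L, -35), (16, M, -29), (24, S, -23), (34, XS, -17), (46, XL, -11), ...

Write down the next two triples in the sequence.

(60, L, -5), (76, M, 1)

First entry: differences are 6, 8, 10, … (increasing by 2 each time), so 10, 16, 24, 34, 46 → 60 → 76.
Size: runs backward through clothing sizes XS→XL; L, M, S, XS, XL → L → M.
Third entry goes -35, -29, -23, -17, -11 → -5 → 1 (+6 each step).
So the next two triples are (60, L, -5) and (76, M, 1).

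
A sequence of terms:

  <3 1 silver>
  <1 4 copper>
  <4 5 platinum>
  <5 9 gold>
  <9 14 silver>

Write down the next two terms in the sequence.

<14 23 copper>, <23 37 platinum>

First slot goes 3, 1, 4, 5, 9 → 14 → 23 (each term is the sum of the two before it).
Second slot: 1, 4, 5, 9, 14 → 23 → 37 (each term is the sum of the two before it).
Metal: silver, copper, platinum, gold, silver → copper → platinum (repeats silver → copper → platinum → gold).
So the next two terms are <14 23 copper> and <23 37 platinum>.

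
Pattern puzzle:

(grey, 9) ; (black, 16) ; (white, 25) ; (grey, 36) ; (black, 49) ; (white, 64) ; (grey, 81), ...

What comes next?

(black, 100)

Shade — repeats grey → black → white: grey, black, white, grey, black, white, grey → black.
Second coordinate: 9, 16, 25, 36, 49, 64, 81 → 100 (perfect squares: 3², 4², 5², …).
Combining the parts gives (black, 100).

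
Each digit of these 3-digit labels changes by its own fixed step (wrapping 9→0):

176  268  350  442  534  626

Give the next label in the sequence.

718

For the first digit, +1 each step, mod 10: 1, 2, 3, 4, 5, 6 → 7.
Second digit: −1 each step, mod 10; 7, 6, 5, 4, 3, 2 → 1.
Third digit — +2 each step, mod 10: 6, 8, 0, 2, 4, 6 → 8.
Putting it together: 718.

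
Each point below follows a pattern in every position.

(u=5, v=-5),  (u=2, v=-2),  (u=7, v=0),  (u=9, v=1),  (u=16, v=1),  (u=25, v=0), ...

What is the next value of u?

For the u, each term is the sum of the two before it: 5, 2, 7, 9, 16, 25 → 41.
V: differences are 3, 2, 1, … (decreasing by 1 each time), so -5, -2, 0, 1, 1, 0 → -2.

41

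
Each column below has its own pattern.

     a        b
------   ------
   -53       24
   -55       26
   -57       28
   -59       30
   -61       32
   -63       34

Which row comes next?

Column a goes -53, -55, -57, -59, -61, -63 → -65 (−2 each step).
Column b: 24, 26, 28, 30, 32, 34 → 36 (together with the column a always sums to -29).
Combining the parts gives -65  36.

-65  36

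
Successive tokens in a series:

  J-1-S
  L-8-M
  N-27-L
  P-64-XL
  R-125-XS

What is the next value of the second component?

216

Letter — letters move forward 2 places in the alphabet: J, L, N, P, R → T.
Second component: perfect cubes: 1³, 2³, 3³, …; 1, 8, 27, 64, 125 → 216.
Size — runs through clothing sizes XS→XL: S, M, L, XL, XS → S.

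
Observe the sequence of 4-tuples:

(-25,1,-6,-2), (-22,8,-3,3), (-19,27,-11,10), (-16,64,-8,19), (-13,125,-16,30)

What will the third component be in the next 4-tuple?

Third component goes -6, -3, -11, -8, -16 → -13 (alternating steps +3, −8, +3, −8, …).

-13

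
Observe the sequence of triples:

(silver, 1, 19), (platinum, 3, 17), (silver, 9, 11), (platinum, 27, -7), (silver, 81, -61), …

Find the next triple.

Metal goes silver, platinum, silver, platinum, silver → platinum (alternates silver ↔ platinum).
For the second coordinate, ×3 each step: 1, 3, 9, 27, 81 → 243.
For the third coordinate, together with the second coordinate always sums to 20: 19, 17, 11, -7, -61 → -223.
Combining the parts gives (platinum, 243, -223).

(platinum, 243, -223)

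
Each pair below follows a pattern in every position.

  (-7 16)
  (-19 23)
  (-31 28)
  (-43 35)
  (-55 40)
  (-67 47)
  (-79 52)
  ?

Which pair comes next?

First entry: −12 each step; -7, -19, -31, -43, -55, -67, -79 → -91.
For the second entry, alternating steps +7, +5, +7, +5, …: 16, 23, 28, 35, 40, 47, 52 → 59.
Combining the parts gives (-91 59).

(-91 59)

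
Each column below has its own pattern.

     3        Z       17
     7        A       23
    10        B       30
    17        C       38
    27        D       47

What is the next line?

First component: 3, 7, 10, 17, 27 → 44 (each term is the sum of the two before it).
Letter: letters move forward 1 place in the alphabet, wrapping Z→A; Z, A, B, C, D → E.
Third component: 17, 23, 30, 38, 47 → 57 (differences are 6, 7, 8, … (increasing by 1 each time)).
Putting it together: 44  E  57.

44  E  57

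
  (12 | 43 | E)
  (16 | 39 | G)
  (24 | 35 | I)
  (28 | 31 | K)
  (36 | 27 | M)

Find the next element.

(40 | 23 | O)

First component goes 12, 16, 24, 28, 36 → 40 (alternating steps +4, +8, +4, +8, …).
Second component: 43, 39, 35, 31, 27 → 23 (−4 each step).
For the letter, letters move forward 2 places in the alphabet: E, G, I, K, M → O.
So the next element is (40 | 23 | O).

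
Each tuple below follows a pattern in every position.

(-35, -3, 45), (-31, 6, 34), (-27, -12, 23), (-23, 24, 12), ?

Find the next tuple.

First coordinate: -35, -31, -27, -23 → -19 (+4 each step).
Second coordinate: ×(-2) each step, so -3, 6, -12, 24 → -48.
Third coordinate: 45, 34, 23, 12 → 1 (−11 each step).
Putting it together: (-19, -48, 1).

(-19, -48, 1)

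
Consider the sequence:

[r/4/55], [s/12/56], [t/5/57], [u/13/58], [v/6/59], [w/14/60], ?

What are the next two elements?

[x/7/61], [y/15/62]

Letter goes r, s, t, u, v, w → x → y (letters move forward 1 place in the alphabet).
Second entry goes 4, 12, 5, 13, 6, 14 → 7 → 15 (alternating steps +8, −7, +8, −7, …).
For the third entry, +1 each step: 55, 56, 57, 58, 59, 60 → 61 → 62.
So the next two elements are [x/7/61] and [y/15/62].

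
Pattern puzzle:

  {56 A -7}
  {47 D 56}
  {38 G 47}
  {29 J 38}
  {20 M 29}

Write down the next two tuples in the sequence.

For the first component, −9 each step: 56, 47, 38, 29, 20 → 11 → 2.
For the letter, letters move forward 3 places in the alphabet: A, D, G, J, M → P → S.
Third component goes -7, 56, 47, 38, 29 → 20 → 11 (always the previous value of the first component).
Putting the parts together: {11 P 20} and then {2 S 11}.

{11 P 20}, {2 S 11}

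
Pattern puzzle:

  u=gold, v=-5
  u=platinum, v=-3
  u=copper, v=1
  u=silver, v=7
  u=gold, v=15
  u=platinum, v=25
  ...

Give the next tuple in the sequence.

u=copper, v=37

U: repeats gold → platinum → copper → silver, so gold, platinum, copper, silver, gold, platinum → copper.
V — differences are 2, 4, 6, … (increasing by 2 each time): -5, -3, 1, 7, 15, 25 → 37.
Combining the parts gives u=copper, v=37.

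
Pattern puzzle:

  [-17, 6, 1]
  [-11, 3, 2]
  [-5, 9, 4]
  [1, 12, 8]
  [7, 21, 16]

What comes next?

First coordinate goes -17, -11, -5, 1, 7 → 13 (+6 each step).
Second coordinate — each term is the sum of the two before it: 6, 3, 9, 12, 21 → 33.
Third coordinate: ×2 each step; 1, 2, 4, 8, 16 → 32.
Combining the parts gives [13, 33, 32].

[13, 33, 32]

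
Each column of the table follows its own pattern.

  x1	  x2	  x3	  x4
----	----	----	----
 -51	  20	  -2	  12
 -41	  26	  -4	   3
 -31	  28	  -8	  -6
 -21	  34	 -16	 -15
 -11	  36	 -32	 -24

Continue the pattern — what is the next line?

Column x1 — +10 each step: -51, -41, -31, -21, -11 → -1.
Column x2 — alternating steps +6, +2, +6, +2, …: 20, 26, 28, 34, 36 → 42.
Column x3: ×2 each step; -2, -4, -8, -16, -32 → -64.
Column x4 — −9 each step: 12, 3, -6, -15, -24 → -33.
Putting it together: -1  42  -64  -33.

-1  42  -64  -33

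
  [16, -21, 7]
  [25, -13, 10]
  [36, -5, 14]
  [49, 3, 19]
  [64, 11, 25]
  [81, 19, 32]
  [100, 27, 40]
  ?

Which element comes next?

[121, 35, 49]

For the first part, perfect squares: 4², 5², 6², …: 16, 25, 36, 49, 64, 81, 100 → 121.
Second part: +8 each step, so -21, -13, -5, 3, 11, 19, 27 → 35.
Third part goes 7, 10, 14, 19, 25, 32, 40 → 49 (differences are 3, 4, 5, … (increasing by 1 each time)).
So the next element is [121, 35, 49].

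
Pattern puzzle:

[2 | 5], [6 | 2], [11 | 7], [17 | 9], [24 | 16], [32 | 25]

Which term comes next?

[41 | 41]

First value: differences are 4, 5, 6, … (increasing by 1 each time); 2, 6, 11, 17, 24, 32 → 41.
Second value: 5, 2, 7, 9, 16, 25 → 41 (each term is the sum of the two before it).
Combining the parts gives [41 | 41].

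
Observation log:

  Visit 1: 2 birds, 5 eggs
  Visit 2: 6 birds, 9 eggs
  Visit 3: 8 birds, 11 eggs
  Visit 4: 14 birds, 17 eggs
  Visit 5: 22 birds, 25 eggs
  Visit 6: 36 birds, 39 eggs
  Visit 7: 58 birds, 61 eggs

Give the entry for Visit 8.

94 birds, 97 eggs

Birds: each term is the sum of the two before it; 2, 6, 8, 14, 22, 36, 58 → 94.
Eggs goes 5, 9, 11, 17, 25, 39, 61 → 97 (always 3 more than the birds).
So the next line is 94 birds, 97 eggs.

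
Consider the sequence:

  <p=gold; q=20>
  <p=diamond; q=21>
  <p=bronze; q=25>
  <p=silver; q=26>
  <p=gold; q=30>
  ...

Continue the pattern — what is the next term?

P: gold, diamond, bronze, silver, gold → diamond (repeats gold → diamond → bronze → silver).
Q: alternating steps +1, +4, +1, +4, …, so 20, 21, 25, 26, 30 → 31.
Putting it together: <p=diamond; q=31>.

<p=diamond; q=31>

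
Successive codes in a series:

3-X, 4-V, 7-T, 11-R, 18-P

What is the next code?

29-N

First component: each term is the sum of the two before it, so 3, 4, 7, 11, 18 → 29.
Letter: X, V, T, R, P → N (letters move back 2 places in the alphabet).
Putting it together: 29-N.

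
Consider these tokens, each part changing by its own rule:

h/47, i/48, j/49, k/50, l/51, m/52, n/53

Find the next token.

o/54

Letter: letters move forward 1 place in the alphabet; h, i, j, k, l, m, n → o.
Second component: +1 each step; 47, 48, 49, 50, 51, 52, 53 → 54.
So the next token is o/54.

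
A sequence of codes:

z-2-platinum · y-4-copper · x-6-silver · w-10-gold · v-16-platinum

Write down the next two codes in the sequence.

u-26-copper, t-42-silver

Letter goes z, y, x, w, v → u → t (letters move back 1 place in the alphabet).
Second component: each term is the sum of the two before it; 2, 4, 6, 10, 16 → 26 → 42.
Metal: repeats platinum → copper → silver → gold, so platinum, copper, silver, gold, platinum → copper → silver.
So the next two codes are u-26-copper and t-42-silver.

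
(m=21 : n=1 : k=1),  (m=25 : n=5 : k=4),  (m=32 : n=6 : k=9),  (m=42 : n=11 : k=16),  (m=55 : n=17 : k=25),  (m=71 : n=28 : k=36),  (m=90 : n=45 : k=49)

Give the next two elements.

M: 21, 25, 32, 42, 55, 71, 90 → 112 → 137 (differences are 4, 7, 10, … (increasing by 3 each time)).
N — each term is the sum of the two before it: 1, 5, 6, 11, 17, 28, 45 → 73 → 118.
K: 1, 4, 9, 16, 25, 36, 49 → 64 → 81 (perfect squares: 1², 2², 3², …).
Putting the parts together: (m=112 : n=73 : k=64) and then (m=137 : n=118 : k=81).

(m=112 : n=73 : k=64), (m=137 : n=118 : k=81)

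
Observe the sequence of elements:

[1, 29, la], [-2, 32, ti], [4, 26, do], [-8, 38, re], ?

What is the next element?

First coordinate — ×(-2) each step: 1, -2, 4, -8 → 16.
Second coordinate: together with the first coordinate always sums to 30; 29, 32, 26, 38 → 14.
Note — runs through the solfège scale do→ti: la, ti, do, re → mi.
So the next element is [16, 14, mi].

[16, 14, mi]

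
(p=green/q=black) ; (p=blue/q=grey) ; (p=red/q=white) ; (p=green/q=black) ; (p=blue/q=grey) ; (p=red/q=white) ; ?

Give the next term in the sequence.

P — repeats green → blue → red: green, blue, red, green, blue, red → green.
For the q, repeats black → grey → white: black, grey, white, black, grey, white → black.
So the next term is (p=green/q=black).

(p=green/q=black)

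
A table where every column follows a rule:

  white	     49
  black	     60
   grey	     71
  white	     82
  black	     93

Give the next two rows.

Shade: repeats white → black → grey, so white, black, grey, white, black → grey → white.
Second component: +11 each step, so 49, 60, 71, 82, 93 → 104 → 115.
So the next two rows are grey  104 and white  115.

grey  104; white  115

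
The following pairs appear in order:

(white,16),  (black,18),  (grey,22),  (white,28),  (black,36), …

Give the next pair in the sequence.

(grey,46)

Shade: white, black, grey, white, black → grey (repeats white → black → grey).
Second part: 16, 18, 22, 28, 36 → 46 (differences are 2, 4, 6, … (increasing by 2 each time)).
Putting it together: (grey,46).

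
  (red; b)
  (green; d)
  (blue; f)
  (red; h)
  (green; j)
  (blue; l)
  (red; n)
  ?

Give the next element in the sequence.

For the colour, repeats red → green → blue: red, green, blue, red, green, blue, red → green.
Letter — letters move forward 2 places in the alphabet: b, d, f, h, j, l, n → p.
Combining the parts gives (green; p).

(green; p)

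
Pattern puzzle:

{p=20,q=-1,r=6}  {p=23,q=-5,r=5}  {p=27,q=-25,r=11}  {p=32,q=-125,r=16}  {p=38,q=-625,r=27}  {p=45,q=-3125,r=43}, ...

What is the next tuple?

{p=53,q=-15625,r=70}

P: 20, 23, 27, 32, 38, 45 → 53 (differences are 3, 4, 5, … (increasing by 1 each time)).
Q — ×5 each step: -1, -5, -25, -125, -625, -3125 → -15625.
R goes 6, 5, 11, 16, 27, 43 → 70 (each term is the sum of the two before it).
Putting it together: {p=53,q=-15625,r=70}.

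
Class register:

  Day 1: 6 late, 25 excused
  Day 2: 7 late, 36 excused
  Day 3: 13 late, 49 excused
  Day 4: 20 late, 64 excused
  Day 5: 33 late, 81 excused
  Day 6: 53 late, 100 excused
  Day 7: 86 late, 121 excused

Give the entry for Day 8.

For the late, each term is the sum of the two before it: 6, 7, 13, 20, 33, 53, 86 → 139.
Excused — perfect squares: 5², 6², 7², …: 25, 36, 49, 64, 81, 100, 121 → 144.
Putting it together: 139 late, 144 excused.

139 late, 144 excused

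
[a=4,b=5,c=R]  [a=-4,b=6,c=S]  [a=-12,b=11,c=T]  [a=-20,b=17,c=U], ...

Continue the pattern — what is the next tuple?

A goes 4, -4, -12, -20 → -28 (−8 each step).
For the b, each term is the sum of the two before it: 5, 6, 11, 17 → 28.
C: R, S, T, U → V (letters move forward 1 place in the alphabet).
Combining the parts gives [a=-28,b=28,c=V].

[a=-28,b=28,c=V]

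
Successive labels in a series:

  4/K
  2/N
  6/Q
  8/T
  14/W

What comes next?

First component: each term is the sum of the two before it, so 4, 2, 6, 8, 14 → 22.
Letter: letters move forward 3 places in the alphabet; K, N, Q, T, W → Z.
Putting it together: 22/Z.

22/Z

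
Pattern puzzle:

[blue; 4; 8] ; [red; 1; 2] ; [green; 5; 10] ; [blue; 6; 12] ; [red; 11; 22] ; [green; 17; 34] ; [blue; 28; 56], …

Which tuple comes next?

[red; 45; 90]

For the colour, repeats blue → red → green: blue, red, green, blue, red, green, blue → red.
Second coordinate: 4, 1, 5, 6, 11, 17, 28 → 45 (each term is the sum of the two before it).
Third coordinate: 8, 2, 10, 12, 22, 34, 56 → 90 (always 2 × the second coordinate).
Putting it together: [red; 45; 90].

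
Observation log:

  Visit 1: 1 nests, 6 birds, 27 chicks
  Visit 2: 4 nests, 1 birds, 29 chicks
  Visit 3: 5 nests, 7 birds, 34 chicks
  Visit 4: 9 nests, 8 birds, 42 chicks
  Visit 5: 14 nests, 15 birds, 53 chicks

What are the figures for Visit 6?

23 nests, 23 birds, 67 chicks

Nests: each term is the sum of the two before it, so 1, 4, 5, 9, 14 → 23.
Birds: each term is the sum of the two before it, so 6, 1, 7, 8, 15 → 23.
Chicks goes 27, 29, 34, 42, 53 → 67 (differences are 2, 5, 8, … (increasing by 3 each time)).
Putting it together: 23 nests, 23 birds, 67 chicks.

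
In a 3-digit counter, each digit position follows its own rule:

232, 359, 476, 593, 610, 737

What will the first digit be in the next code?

First digit: 2, 3, 4, 5, 6, 7 → 8 (+1 each step, mod 10).

8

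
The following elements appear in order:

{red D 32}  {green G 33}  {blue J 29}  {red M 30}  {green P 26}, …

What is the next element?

Colour — repeats red → green → blue: red, green, blue, red, green → blue.
Letter: letters move forward 3 places in the alphabet, so D, G, J, M, P → S.
Third entry: alternating steps +1, −4, +1, −4, …; 32, 33, 29, 30, 26 → 27.
So the next element is {blue S 27}.

{blue S 27}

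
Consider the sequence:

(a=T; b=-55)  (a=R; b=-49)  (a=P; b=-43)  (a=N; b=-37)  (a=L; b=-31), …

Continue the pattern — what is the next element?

(a=J; b=-25)

A — letters move back 2 places in the alphabet: T, R, P, N, L → J.
B — +6 each step: -55, -49, -43, -37, -31 → -25.
Putting it together: (a=J; b=-25).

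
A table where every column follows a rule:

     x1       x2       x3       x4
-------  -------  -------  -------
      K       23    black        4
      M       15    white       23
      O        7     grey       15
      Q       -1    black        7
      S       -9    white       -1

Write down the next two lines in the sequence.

Column x1 goes K, M, O, Q, S → U → W (letters move forward 2 places in the alphabet).
Column x2: −8 each step, so 23, 15, 7, -1, -9 → -17 → -25.
Column x3: repeats black → white → grey; black, white, grey, black, white → grey → black.
For the column x4, always the previous value of the column x2: 4, 23, 15, 7, -1 → -9 → -17.
So the next two lines are U  -17  grey  -9 and W  -25  black  -17.

U  -17  grey  -9; W  -25  black  -17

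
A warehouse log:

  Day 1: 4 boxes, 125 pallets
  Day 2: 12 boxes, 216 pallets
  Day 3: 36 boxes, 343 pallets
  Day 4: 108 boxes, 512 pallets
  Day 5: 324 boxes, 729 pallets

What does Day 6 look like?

972 boxes, 1000 pallets

Boxes — ×3 each step: 4, 12, 36, 108, 324 → 972.
Pallets goes 125, 216, 343, 512, 729 → 1000 (perfect cubes: 5³, 6³, 7³, …).
Combining the parts gives 972 boxes, 1000 pallets.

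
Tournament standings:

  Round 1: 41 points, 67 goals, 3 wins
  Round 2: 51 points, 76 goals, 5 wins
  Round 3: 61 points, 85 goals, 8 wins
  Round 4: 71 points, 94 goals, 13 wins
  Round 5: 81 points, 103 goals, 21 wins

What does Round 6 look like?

91 points, 112 goals, 34 wins

For the points, +10 each step: 41, 51, 61, 71, 81 → 91.
For the goals, +9 each step: 67, 76, 85, 94, 103 → 112.
Wins — each term is the sum of the two before it: 3, 5, 8, 13, 21 → 34.
Combining the parts gives 91 points, 112 goals, 34 wins.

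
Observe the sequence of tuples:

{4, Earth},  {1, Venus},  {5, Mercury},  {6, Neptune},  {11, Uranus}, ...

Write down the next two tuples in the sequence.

First slot: 4, 1, 5, 6, 11 → 17 → 28 (each term is the sum of the two before it).
For the planet, runs backward through the planets Mercury→Neptune: Earth, Venus, Mercury, Neptune, Uranus → Saturn → Jupiter.
So the next two tuples are {17, Saturn} and {28, Jupiter}.

{17, Saturn}, {28, Jupiter}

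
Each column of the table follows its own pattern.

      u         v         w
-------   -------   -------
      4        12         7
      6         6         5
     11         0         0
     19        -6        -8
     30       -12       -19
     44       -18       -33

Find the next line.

Column u: 4, 6, 11, 19, 30, 44 → 61 (differences are 2, 5, 8, … (increasing by 3 each time)).
Column v: −6 each step, so 12, 6, 0, -6, -12, -18 → -24.
Column w: 7, 5, 0, -8, -19, -33 → -50 (together with the column u always sums to 11).
Putting it together: 61  -24  -50.

61  -24  -50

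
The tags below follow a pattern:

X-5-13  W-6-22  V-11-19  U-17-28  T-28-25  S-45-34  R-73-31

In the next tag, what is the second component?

118

Second component goes 5, 6, 11, 17, 28, 45, 73 → 118 (each term is the sum of the two before it).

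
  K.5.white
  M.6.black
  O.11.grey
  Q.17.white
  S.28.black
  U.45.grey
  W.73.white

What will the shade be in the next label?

Letter goes K, M, O, Q, S, U, W → Y (letters move forward 2 places in the alphabet).
Second component: each term is the sum of the two before it; 5, 6, 11, 17, 28, 45, 73 → 118.
Shade — repeats white → black → grey: white, black, grey, white, black, grey, white → black.

black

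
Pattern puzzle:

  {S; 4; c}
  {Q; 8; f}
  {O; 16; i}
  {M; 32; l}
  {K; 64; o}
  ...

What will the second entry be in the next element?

Second entry: 4, 8, 16, 32, 64 → 128 (×2 each step).

128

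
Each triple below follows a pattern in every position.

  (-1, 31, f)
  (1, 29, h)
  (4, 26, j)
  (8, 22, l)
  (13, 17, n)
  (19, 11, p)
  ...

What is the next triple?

(26, 4, r)

First slot: differences are 2, 3, 4, … (increasing by 1 each time), so -1, 1, 4, 8, 13, 19 → 26.
Second slot goes 31, 29, 26, 22, 17, 11 → 4 (together with the first slot always sums to 30).
Letter: letters move forward 2 places in the alphabet; f, h, j, l, n, p → r.
Combining the parts gives (26, 4, r).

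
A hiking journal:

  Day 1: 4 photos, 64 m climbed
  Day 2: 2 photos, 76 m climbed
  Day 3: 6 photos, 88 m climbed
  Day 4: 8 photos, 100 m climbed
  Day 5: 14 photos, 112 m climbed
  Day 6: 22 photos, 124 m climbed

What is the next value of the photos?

36

Photos — each term is the sum of the two before it: 4, 2, 6, 8, 14, 22 → 36.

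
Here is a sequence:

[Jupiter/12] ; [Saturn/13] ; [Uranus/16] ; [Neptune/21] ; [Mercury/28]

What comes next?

Planet: runs through the planets Mercury→Neptune; Jupiter, Saturn, Uranus, Neptune, Mercury → Venus.
Second entry goes 12, 13, 16, 21, 28 → 37 (differences are 1, 3, 5, … (increasing by 2 each time)).
Combining the parts gives [Venus/37].

[Venus/37]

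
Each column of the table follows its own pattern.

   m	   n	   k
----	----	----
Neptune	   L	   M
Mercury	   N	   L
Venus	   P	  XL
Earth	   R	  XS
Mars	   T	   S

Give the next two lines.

Column m goes Neptune, Mercury, Venus, Earth, Mars → Jupiter → Saturn (runs through the planets Mercury→Neptune).
For the column n, letters move forward 2 places in the alphabet: L, N, P, R, T → V → X.
Column k goes M, L, XL, XS, S → M → L (runs through clothing sizes XS→XL).
So the next two lines are Jupiter  V  M and Saturn  X  L.

Jupiter  V  M; Saturn  X  L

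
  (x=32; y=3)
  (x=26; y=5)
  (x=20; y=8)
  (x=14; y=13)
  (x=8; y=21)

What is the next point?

(x=2; y=34)

X goes 32, 26, 20, 14, 8 → 2 (−6 each step).
For the y, each term is the sum of the two before it: 3, 5, 8, 13, 21 → 34.
Combining the parts gives (x=2; y=34).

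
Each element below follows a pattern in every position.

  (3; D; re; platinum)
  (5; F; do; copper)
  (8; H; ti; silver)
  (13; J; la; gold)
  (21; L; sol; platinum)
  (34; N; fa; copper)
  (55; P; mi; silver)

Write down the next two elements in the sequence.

(89; R; re; gold), (144; T; do; platinum)

First coordinate — each term is the sum of the two before it: 3, 5, 8, 13, 21, 34, 55 → 89 → 144.
Letter: D, F, H, J, L, N, P → R → T (letters move forward 2 places in the alphabet).
Note goes re, do, ti, la, sol, fa, mi → re → do (runs backward through the solfège scale do→ti).
Metal — repeats platinum → copper → silver → gold: platinum, copper, silver, gold, platinum, copper, silver → gold → platinum.
So the next two elements are (89; R; re; gold) and (144; T; do; platinum).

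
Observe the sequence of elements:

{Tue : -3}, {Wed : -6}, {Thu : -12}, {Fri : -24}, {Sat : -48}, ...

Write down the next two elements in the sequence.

Day: runs through the weekdays Mon→Sun; Tue, Wed, Thu, Fri, Sat → Sun → Mon.
Second value goes -3, -6, -12, -24, -48 → -96 → -192 (×2 each step).
So the next two elements are {Sun : -96} and {Mon : -192}.

{Sun : -96}, {Mon : -192}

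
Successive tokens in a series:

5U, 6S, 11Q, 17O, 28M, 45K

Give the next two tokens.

73I then 118G

First component: 5, 6, 11, 17, 28, 45 → 73 → 118 (each term is the sum of the two before it).
Letter: U, S, Q, O, M, K → I → G (letters move back 2 places in the alphabet).
Putting the parts together: 73I and then 118G.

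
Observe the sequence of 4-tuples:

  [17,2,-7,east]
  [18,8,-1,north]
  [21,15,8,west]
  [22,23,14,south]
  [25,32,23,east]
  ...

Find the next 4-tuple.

[26,42,29,north]

First entry goes 17, 18, 21, 22, 25 → 26 (alternating steps +1, +3, +1, +3, …).
Second entry: differences are 6, 7, 8, … (increasing by 1 each time); 2, 8, 15, 23, 32 → 42.
Third entry: alternating steps +6, +9, +6, +9, …; -7, -1, 8, 14, 23 → 29.
Direction: repeats east → north → west → south; east, north, west, south, east → north.
So the next 4-tuple is [26,42,29,north].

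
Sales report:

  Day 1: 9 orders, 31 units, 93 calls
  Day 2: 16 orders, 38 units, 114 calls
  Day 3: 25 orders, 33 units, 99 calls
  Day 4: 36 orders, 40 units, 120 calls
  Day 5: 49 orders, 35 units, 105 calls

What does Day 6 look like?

Orders: 9, 16, 25, 36, 49 → 64 (perfect squares: 3², 4², 5², …).
Units: alternating steps +7, −5, +7, −5, …; 31, 38, 33, 40, 35 → 42.
Calls — always 3 × the units: 93, 114, 99, 120, 105 → 126.
Combining the parts gives 64 orders, 42 units, 126 calls.

64 orders, 42 units, 126 calls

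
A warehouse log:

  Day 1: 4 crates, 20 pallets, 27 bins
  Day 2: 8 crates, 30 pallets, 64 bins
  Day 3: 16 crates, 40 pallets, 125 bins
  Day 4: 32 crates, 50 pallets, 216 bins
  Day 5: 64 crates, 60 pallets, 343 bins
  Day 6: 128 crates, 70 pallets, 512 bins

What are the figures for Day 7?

256 crates, 80 pallets, 729 bins

Crates: ×2 each step; 4, 8, 16, 32, 64, 128 → 256.
Pallets: 20, 30, 40, 50, 60, 70 → 80 (+10 each step).
Bins — perfect cubes: 3³, 4³, 5³, …: 27, 64, 125, 216, 343, 512 → 729.
Putting it together: 256 crates, 80 pallets, 729 bins.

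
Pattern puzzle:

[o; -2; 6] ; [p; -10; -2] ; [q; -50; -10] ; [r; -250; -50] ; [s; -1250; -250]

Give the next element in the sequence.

[t; -6250; -1250]

Letter: o, p, q, r, s → t (letters move forward 1 place in the alphabet).
Second coordinate goes -2, -10, -50, -250, -1250 → -6250 (×5 each step).
Third coordinate: always the previous value of the second coordinate; 6, -2, -10, -50, -250 → -1250.
Putting it together: [t; -6250; -1250].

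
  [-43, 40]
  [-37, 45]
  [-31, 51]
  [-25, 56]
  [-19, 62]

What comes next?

For the first entry, +6 each step: -43, -37, -31, -25, -19 → -13.
For the second entry, alternating steps +5, +6, +5, +6, …: 40, 45, 51, 56, 62 → 67.
So the next term is [-13, 67].

[-13, 67]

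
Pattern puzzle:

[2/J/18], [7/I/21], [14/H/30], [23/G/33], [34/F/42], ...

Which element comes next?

First entry goes 2, 7, 14, 23, 34 → 47 (differences are 5, 7, 9, … (increasing by 2 each time)).
Letter goes J, I, H, G, F → E (letters move back 1 place in the alphabet).
For the third entry, alternating steps +3, +9, +3, +9, …: 18, 21, 30, 33, 42 → 45.
Combining the parts gives [47/E/45].

[47/E/45]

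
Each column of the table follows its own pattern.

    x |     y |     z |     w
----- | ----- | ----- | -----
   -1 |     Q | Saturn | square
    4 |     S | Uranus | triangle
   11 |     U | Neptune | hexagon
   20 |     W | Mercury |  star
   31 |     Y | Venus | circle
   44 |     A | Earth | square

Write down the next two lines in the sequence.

Column x: differences are 5, 7, 9, … (increasing by 2 each time), so -1, 4, 11, 20, 31, 44 → 59 → 76.
Column y: letters move forward 2 places in the alphabet, wrapping Z→A; Q, S, U, W, Y, A → C → E.
Column z: runs through the planets Mercury→Neptune, so Saturn, Uranus, Neptune, Mercury, Venus, Earth → Mars → Jupiter.
Column w — repeats square → triangle → hexagon → star → circle: square, triangle, hexagon, star, circle, square → triangle → hexagon.
Putting the parts together: 59  C  Mars  triangle and then 76  E  Jupiter  hexagon.

59  C  Mars  triangle; 76  E  Jupiter  hexagon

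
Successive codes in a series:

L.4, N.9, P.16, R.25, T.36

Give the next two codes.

Letter — letters move forward 2 places in the alphabet: L, N, P, R, T → V → X.
Second component — perfect squares: 2², 3², 4², …: 4, 9, 16, 25, 36 → 49 → 64.
Putting the parts together: V.49 and then X.64.

V.49 then X.64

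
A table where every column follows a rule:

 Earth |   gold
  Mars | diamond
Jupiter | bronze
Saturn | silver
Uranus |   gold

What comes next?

Neptune  diamond

For the planet, runs through the planets Mercury→Neptune: Earth, Mars, Jupiter, Saturn, Uranus → Neptune.
For the rank, repeats gold → diamond → bronze → silver: gold, diamond, bronze, silver, gold → diamond.
Combining the parts gives Neptune  diamond.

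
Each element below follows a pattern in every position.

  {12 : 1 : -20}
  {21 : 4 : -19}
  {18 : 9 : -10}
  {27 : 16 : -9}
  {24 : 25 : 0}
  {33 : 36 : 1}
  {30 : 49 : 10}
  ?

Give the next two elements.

First slot: alternating steps +9, −3, +9, −3, …; 12, 21, 18, 27, 24, 33, 30 → 39 → 36.
Second slot: 1, 4, 9, 16, 25, 36, 49 → 64 → 81 (perfect squares: 1², 2², 3², …).
Third slot: alternating steps +1, +9, +1, +9, …; -20, -19, -10, -9, 0, 1, 10 → 11 → 20.
So the next two elements are {39 : 64 : 11} and {36 : 81 : 20}.

{39 : 64 : 11}, {36 : 81 : 20}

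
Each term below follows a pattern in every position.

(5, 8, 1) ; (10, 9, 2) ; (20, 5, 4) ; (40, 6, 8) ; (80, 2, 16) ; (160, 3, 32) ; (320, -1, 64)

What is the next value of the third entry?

First entry: ×2 each step; 5, 10, 20, 40, 80, 160, 320 → 640.
Second entry: alternating steps +1, −4, +1, −4, …; 8, 9, 5, 6, 2, 3, -1 → 0.
For the third entry, ×2 each step: 1, 2, 4, 8, 16, 32, 64 → 128.

128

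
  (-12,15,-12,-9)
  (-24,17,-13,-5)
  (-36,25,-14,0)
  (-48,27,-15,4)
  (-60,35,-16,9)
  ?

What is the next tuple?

(-72,37,-17,13)

First value: −12 each step; -12, -24, -36, -48, -60 → -72.
Second value: alternating steps +2, +8, +2, +8, …; 15, 17, 25, 27, 35 → 37.
For the third value, −1 each step: -12, -13, -14, -15, -16 → -17.
Fourth value: alternating steps +4, +5, +4, +5, …; -9, -5, 0, 4, 9 → 13.
So the next tuple is (-72,37,-17,13).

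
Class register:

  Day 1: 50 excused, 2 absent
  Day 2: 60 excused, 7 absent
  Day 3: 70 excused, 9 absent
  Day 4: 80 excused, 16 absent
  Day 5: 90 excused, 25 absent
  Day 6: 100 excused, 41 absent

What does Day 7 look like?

Excused goes 50, 60, 70, 80, 90, 100 → 110 (+10 each step).
Absent: each term is the sum of the two before it; 2, 7, 9, 16, 25, 41 → 66.
Combining the parts gives 110 excused, 66 absent.

110 excused, 66 absent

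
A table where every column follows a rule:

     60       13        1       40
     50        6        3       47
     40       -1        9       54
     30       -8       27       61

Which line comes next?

For the first component, −10 each step: 60, 50, 40, 30 → 20.
Second component goes 13, 6, -1, -8 → -15 (−7 each step).
For the third component, ×3 each step: 1, 3, 9, 27 → 81.
Fourth component: 40, 47, 54, 61 → 68 (together with the second component always sums to 53).
Combining the parts gives 20  -15  81  68.

20  -15  81  68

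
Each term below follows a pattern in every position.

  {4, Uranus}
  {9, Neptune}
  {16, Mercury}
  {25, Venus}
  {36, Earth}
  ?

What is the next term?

{49, Mars}

First component — differences are 5, 7, 9, … (increasing by 2 each time): 4, 9, 16, 25, 36 → 49.
Planet: runs through the planets Mercury→Neptune, so Uranus, Neptune, Mercury, Venus, Earth → Mars.
So the next term is {49, Mars}.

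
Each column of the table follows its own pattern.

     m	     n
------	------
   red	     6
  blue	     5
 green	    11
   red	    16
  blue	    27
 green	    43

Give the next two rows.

red  70; blue  113

Column m: repeats red → blue → green, so red, blue, green, red, blue, green → red → blue.
Column n: 6, 5, 11, 16, 27, 43 → 70 → 113 (each term is the sum of the two before it).
So the next two rows are red  70 and blue  113.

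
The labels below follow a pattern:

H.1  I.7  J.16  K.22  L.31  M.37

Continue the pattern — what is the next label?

N.46

For the letter, letters move forward 1 place in the alphabet: H, I, J, K, L, M → N.
Second component: 1, 7, 16, 22, 31, 37 → 46 (alternating steps +6, +9, +6, +9, …).
So the next label is N.46.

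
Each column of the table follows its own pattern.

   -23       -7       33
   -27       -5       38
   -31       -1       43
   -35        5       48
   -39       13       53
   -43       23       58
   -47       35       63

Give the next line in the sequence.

First component — −4 each step: -23, -27, -31, -35, -39, -43, -47 → -51.
Second component: -7, -5, -1, 5, 13, 23, 35 → 49 (differences are 2, 4, 6, … (increasing by 2 each time)).
Third component: 33, 38, 43, 48, 53, 58, 63 → 68 (+5 each step).
Putting it together: -51  49  68.

-51  49  68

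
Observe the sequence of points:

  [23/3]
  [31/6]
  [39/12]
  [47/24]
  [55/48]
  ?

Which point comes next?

First coordinate: 23, 31, 39, 47, 55 → 63 (+8 each step).
Second coordinate goes 3, 6, 12, 24, 48 → 96 (×2 each step).
So the next point is [63/96].

[63/96]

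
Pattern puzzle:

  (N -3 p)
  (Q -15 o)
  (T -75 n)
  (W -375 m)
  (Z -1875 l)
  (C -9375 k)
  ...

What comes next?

First letter: N, Q, T, W, Z, C → F (letters move forward 3 places in the alphabet, wrapping Z→A).
Second value goes -3, -15, -75, -375, -1875, -9375 → -46875 (×5 each step).
Second letter goes p, o, n, m, l, k → j (letters move back 1 place in the alphabet).
So the next tuple is (F -46875 j).

(F -46875 j)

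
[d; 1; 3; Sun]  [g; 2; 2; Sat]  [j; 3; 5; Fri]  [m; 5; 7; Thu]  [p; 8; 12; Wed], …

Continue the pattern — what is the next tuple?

[s; 13; 19; Tue]

Letter: letters move forward 3 places in the alphabet, so d, g, j, m, p → s.
Second value — each term is the sum of the two before it: 1, 2, 3, 5, 8 → 13.
Third value — each term is the sum of the two before it: 3, 2, 5, 7, 12 → 19.
Day: runs backward through the weekdays Mon→Sun, so Sun, Sat, Fri, Thu, Wed → Tue.
So the next tuple is [s; 13; 19; Tue].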